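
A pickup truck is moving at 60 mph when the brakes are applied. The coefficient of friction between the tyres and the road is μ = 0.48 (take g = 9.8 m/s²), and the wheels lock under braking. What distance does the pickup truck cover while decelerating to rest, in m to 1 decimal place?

Braking distance ≈ 76.5 m

60 mph × 0.44704 = 26.8224 m/s.
a = μg = 0.48 × 9.8 = 4.704 m/s².
Braking distance = v²/(2a) = 26.8224² / (2 × 4.704) = 719.441 / 9.408 = 76.471 m.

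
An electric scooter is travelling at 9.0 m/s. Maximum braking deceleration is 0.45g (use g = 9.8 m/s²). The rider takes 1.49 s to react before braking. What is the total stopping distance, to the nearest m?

Total stopping distance ≈ 23 m

a = 0.45 × 9.8 = 4.410 m/s².
Reaction distance = v·t_r = 9.0000 × 1.49 = 13.410 m.
Braking distance = v²/(2a) = 9.0000² / (2 × 4.410) = 81.000 / 8.820 = 9.184 m.
Total = 13.410 + 9.184 = 22.594 m.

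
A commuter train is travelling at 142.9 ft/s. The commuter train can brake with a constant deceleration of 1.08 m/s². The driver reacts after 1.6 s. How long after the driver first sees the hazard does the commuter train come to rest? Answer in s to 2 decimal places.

142.9 ft/s × 0.3048 = 43.5559 m/s.
Braking time = v/a = 43.5559 / 1.080 = 40.330 s.
Total = 1.6 + 40.330 = 41.930 s.

Total time ≈ 41.93 s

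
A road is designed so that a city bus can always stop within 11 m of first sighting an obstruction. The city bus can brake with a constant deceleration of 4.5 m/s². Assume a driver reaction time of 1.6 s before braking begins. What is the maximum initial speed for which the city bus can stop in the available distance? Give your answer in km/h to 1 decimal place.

Maximum speed ≈ 18.3 km/h

Stopping distance: v·t_r + v²/(2a) = 11 with t_r = 1.6 s and a = 4.500 m/s².
So v² + 14.400 v − 99.00 = 0.
Positive root: v = −a·t_r + √((a·t_r)² + 2a·d) = −7.200 + √(51.840 + 99.00) = 5.0817 m/s.
5.0817 m/s × 3.6 = 18.294 km/h.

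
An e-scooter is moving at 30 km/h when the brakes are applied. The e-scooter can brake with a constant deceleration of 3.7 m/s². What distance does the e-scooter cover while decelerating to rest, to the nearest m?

30 km/h ÷ 3.6 = 8.3333 m/s.
Braking distance = v²/(2a) = 8.3333² / (2 × 3.700) = 69.444 / 7.400 = 9.384 m.

Braking distance ≈ 9 m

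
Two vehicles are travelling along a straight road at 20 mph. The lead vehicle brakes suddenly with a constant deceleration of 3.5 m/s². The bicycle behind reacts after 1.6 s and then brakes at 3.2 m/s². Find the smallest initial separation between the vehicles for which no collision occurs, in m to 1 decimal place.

20 mph × 0.44704 = 8.9408 m/s.
Leader travels v²/(2a_L) = 79.938 / 7.000 = 11.420 m before stopping.
Follower covers v·t_r = 8.9408 × 1.6 = 14.305 m while reacting, then v²/(2a_F) = 79.938 / 6.400 = 12.490 m while braking, for a total of 14.305 + 12.490 = 26.795 m.
Since a_F ≤ a_L and the follower starts braking later, the follower is never slower than the leader, so the closest approach is when both have stopped.
Minimum gap = 26.795 − 11.420 = 15.375 m.

Minimum gap ≈ 15.4 m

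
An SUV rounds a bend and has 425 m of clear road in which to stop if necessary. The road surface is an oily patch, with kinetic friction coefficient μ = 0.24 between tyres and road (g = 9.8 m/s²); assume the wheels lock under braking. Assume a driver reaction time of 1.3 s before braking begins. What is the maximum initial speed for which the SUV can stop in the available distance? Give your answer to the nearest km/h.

a = μg = 0.24 × 9.8 = 2.352 m/s².
Stopping distance: v·t_r + v²/(2a) = 425 with t_r = 1.3 s and a = 2.352 m/s².
So v² + 6.115 v − 1999.20 = 0.
Positive root: v = −a·t_r + √((a·t_r)² + 2a·d) = −3.058 + √(9.351 + 1999.20) = 41.7589 m/s.
41.7589 m/s × 3.6 = 150.332 km/h.

Maximum speed ≈ 150 km/h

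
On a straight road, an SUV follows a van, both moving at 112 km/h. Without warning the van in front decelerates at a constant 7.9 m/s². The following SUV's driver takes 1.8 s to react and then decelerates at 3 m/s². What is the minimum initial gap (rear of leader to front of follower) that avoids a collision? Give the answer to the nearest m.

112 km/h ÷ 3.6 = 31.1111 m/s.
Leader travels v²/(2a_L) = 967.901 / 15.800 = 61.260 m before stopping.
Follower covers v·t_r = 31.1111 × 1.8 = 56.000 m while reacting, then v²/(2a_F) = 967.901 / 6.000 = 161.317 m while braking, for a total of 56.000 + 161.317 = 217.317 m.
Since a_F ≤ a_L and the follower starts braking later, the follower is never slower than the leader, so the closest approach is when both have stopped.
Minimum gap = 217.317 − 61.260 = 156.057 m.

Minimum gap ≈ 156 m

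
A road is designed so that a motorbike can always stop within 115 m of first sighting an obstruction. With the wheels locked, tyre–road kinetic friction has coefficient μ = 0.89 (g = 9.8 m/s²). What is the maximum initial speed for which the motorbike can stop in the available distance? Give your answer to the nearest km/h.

a = μg = 0.89 × 9.8 = 8.722 m/s².
v²/(2a) = d ⇒ v = √(2 × 8.722 × 115) = √2006.06 = 44.7891 m/s.
44.7891 m/s × 3.6 = 161.241 km/h.

Maximum speed ≈ 161 km/h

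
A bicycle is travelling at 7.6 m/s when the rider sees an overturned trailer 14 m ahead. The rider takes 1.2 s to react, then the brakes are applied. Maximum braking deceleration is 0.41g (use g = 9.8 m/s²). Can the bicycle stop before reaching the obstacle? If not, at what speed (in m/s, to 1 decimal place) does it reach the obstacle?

a = 0.41 × 9.8 = 4.018 m/s².
Reaction distance = 7.6000 × 1.2 = 9.120 m.
Braking distance needed to stop: v²/(2a) = 57.760 / 8.036 = 7.188 m, so total needed = 9.120 + 7.188 = 16.308 m > 14 m — it cannot stop.
Distance remaining when braking begins: 14 − 9.120 = 4.880 m.
v² = v₀² − 2a·d = 57.760 − 2 × 4.018 × 4.880 = 18.544 m²/s².
v = √18.544 = 4.306 m/s.

No — it strikes the obstacle at 4.3 m/s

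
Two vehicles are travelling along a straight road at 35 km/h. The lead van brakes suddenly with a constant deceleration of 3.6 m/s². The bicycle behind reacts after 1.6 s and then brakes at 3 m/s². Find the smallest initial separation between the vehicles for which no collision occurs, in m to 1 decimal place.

35 km/h ÷ 3.6 = 9.7222 m/s.
Leader travels v²/(2a_L) = 94.521 / 7.200 = 13.128 m before stopping.
Follower covers v·t_r = 9.7222 × 1.6 = 15.556 m while reacting, then v²/(2a_F) = 94.521 / 6.000 = 15.754 m while braking, for a total of 15.556 + 15.754 = 31.310 m.
Since a_F ≤ a_L and the follower starts braking later, the follower is never slower than the leader, so the closest approach is when both have stopped.
Minimum gap = 31.310 − 13.128 = 18.182 m.

Minimum gap ≈ 18.2 m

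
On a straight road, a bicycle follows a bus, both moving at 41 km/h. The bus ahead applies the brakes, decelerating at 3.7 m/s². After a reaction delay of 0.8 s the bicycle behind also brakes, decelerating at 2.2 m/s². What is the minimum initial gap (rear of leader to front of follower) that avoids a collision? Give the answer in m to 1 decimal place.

Minimum gap ≈ 21.1 m

41 km/h ÷ 3.6 = 11.3889 m/s.
Leader travels v²/(2a_L) = 129.707 / 7.400 = 17.528 m before stopping.
Follower covers v·t_r = 11.3889 × 0.8 = 9.111 m while reacting, then v²/(2a_F) = 129.707 / 4.400 = 29.479 m while braking, for a total of 9.111 + 29.479 = 38.590 m.
Since a_F ≤ a_L and the follower starts braking later, the follower is never slower than the leader, so the closest approach is when both have stopped.
Minimum gap = 38.590 − 17.528 = 21.062 m.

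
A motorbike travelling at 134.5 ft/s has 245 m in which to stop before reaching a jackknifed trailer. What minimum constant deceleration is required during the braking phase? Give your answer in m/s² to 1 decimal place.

Required deceleration ≈ 3.4 m/s²

134.5 ft/s × 0.3048 = 40.9956 m/s.
v² = 2a·d ⇒ a = v²/(2d) = 40.9956² / (2 × 245.000) = 1680.639 / 490.000 = 3.4299 m/s².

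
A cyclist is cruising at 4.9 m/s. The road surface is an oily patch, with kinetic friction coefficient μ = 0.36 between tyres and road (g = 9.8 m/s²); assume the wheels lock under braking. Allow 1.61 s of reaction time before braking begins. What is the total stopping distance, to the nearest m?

Total stopping distance ≈ 11 m

a = μg = 0.36 × 9.8 = 3.528 m/s².
Reaction distance = v·t_r = 4.9000 × 1.61 = 7.889 m.
Braking distance = v²/(2a) = 4.9000² / (2 × 3.528) = 24.010 / 7.056 = 3.403 m.
Total = 7.889 + 3.403 = 11.292 m.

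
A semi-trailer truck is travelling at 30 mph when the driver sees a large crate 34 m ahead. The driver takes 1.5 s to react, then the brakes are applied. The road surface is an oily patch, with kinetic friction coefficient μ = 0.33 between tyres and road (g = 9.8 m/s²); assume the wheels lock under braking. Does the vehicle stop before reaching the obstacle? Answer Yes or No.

No

30 mph × 0.44704 = 13.4112 m/s.
a = μg = 0.33 × 9.8 = 3.234 m/s².
Reaction distance = 13.4112 × 1.5 = 20.117 m.
Braking distance = v²/(2a) = 179.860 / 6.468 = 27.808 m.
Total stopping distance = 20.117 + 27.808 = 47.925 m, vs 34 m available — it cannot stop in time and overshoots by 47.925 − 34 = 13.925 m.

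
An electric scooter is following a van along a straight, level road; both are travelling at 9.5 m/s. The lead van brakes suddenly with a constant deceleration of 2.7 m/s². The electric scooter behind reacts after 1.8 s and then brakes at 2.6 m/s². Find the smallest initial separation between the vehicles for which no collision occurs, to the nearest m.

Minimum gap ≈ 18 m

Leader travels v²/(2a_L) = 90.250 / 5.400 = 16.713 m before stopping.
Follower covers v·t_r = 9.5000 × 1.8 = 17.100 m while reacting, then v²/(2a_F) = 90.250 / 5.200 = 17.356 m while braking, for a total of 17.100 + 17.356 = 34.456 m.
Since a_F ≤ a_L and the follower starts braking later, the follower is never slower than the leader, so the closest approach is when both have stopped.
Minimum gap = 34.456 − 16.713 = 17.743 m.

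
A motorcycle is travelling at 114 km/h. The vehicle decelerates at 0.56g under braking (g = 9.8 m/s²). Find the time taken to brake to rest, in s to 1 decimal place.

Braking time ≈ 5.8 s

114 km/h ÷ 3.6 = 31.6667 m/s.
a = 0.56 × 9.8 = 5.488 m/s².
Braking time = v/a = 31.6667 / 5.488 = 5.770 s.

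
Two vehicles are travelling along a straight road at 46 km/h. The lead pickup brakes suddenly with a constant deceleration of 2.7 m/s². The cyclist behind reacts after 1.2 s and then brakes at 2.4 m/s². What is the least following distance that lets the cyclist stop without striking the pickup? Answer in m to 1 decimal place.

46 km/h ÷ 3.6 = 12.7778 m/s.
Leader travels v²/(2a_L) = 163.272 / 5.400 = 30.236 m before stopping.
Follower covers v·t_r = 12.7778 × 1.2 = 15.333 m while reacting, then v²/(2a_F) = 163.272 / 4.800 = 34.015 m while braking, for a total of 15.333 + 34.015 = 49.348 m.
Since a_F ≤ a_L and the follower starts braking later, the follower is never slower than the leader, so the closest approach is when both have stopped.
Minimum gap = 49.348 − 30.236 = 19.112 m.

Minimum gap ≈ 19.1 m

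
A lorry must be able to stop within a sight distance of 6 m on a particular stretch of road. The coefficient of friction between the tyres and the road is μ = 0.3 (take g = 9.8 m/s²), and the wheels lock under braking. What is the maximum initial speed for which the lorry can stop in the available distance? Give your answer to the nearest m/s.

a = μg = 0.3 × 9.8 = 2.940 m/s².
v²/(2a) = d ⇒ v = √(2 × 2.940 × 6) = √35.28 = 5.9397 m/s.

Maximum speed ≈ 6 m/s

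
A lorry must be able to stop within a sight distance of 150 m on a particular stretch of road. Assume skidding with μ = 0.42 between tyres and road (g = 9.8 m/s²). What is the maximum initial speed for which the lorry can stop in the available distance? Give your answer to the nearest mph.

a = μg = 0.42 × 9.8 = 4.116 m/s².
v²/(2a) = d ⇒ v = √(2 × 4.116 × 150) = √1234.80 = 35.1397 m/s.
35.1397 m/s ÷ 0.44704 = 78.605 mph.

Maximum speed ≈ 79 mph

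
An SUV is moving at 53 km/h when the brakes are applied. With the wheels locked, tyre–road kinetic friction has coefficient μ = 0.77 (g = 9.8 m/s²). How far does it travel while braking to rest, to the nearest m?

53 km/h ÷ 3.6 = 14.7222 m/s.
a = μg = 0.77 × 9.8 = 7.546 m/s².
Braking distance = v²/(2a) = 14.7222² / (2 × 7.546) = 216.743 / 15.092 = 14.361 m.

Braking distance ≈ 14 m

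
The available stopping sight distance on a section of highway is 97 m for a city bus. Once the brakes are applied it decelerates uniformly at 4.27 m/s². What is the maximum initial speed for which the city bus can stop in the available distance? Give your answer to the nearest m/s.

v²/(2a) = d ⇒ v = √(2 × 4.270 × 97) = √828.38 = 28.7816 m/s.

Maximum speed ≈ 29 m/s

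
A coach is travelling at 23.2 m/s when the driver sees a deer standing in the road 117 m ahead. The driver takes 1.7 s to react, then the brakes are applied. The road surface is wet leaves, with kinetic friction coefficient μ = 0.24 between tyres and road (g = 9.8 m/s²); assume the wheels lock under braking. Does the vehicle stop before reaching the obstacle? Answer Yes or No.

a = μg = 0.24 × 9.8 = 2.352 m/s².
Reaction distance = 23.2000 × 1.7 = 39.440 m.
Braking distance = v²/(2a) = 538.240 / 4.704 = 114.422 m.
Total stopping distance = 39.440 + 114.422 = 153.862 m, vs 117 m available — it cannot stop in time and overshoots by 153.862 − 117 = 36.862 m.

No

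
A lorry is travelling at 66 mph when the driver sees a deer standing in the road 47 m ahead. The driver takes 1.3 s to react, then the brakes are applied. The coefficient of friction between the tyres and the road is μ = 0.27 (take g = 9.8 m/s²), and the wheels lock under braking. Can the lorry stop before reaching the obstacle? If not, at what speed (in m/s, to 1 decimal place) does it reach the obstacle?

No — it strikes the obstacle at 28.7 m/s

66 mph × 0.44704 = 29.5046 m/s.
a = μg = 0.27 × 9.8 = 2.646 m/s².
Reaction distance = 29.5046 × 1.3 = 38.356 m.
Braking distance needed to stop: v²/(2a) = 870.521 / 5.292 = 164.498 m, so total needed = 38.356 + 164.498 = 202.854 m > 47 m — it cannot stop.
Distance remaining when braking begins: 47 − 38.356 = 8.644 m.
v² = v₀² − 2a·d = 870.521 − 2 × 2.646 × 8.644 = 824.777 m²/s².
v = √824.777 = 28.719 m/s.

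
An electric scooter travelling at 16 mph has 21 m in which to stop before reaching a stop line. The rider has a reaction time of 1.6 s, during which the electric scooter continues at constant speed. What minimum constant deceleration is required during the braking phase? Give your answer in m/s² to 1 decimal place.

16 mph × 0.44704 = 7.1526 m/s.
Distance covered during reaction = 7.1526 × 1.6 = 11.444 m.
Distance available for braking: 21 − 11.444 = 9.556 m.
v² = 2a·d ⇒ a = v²/(2d) = 7.1526² / (2 × 9.556) = 51.160 / 19.112 = 2.6769 m/s².

Required deceleration ≈ 2.7 m/s²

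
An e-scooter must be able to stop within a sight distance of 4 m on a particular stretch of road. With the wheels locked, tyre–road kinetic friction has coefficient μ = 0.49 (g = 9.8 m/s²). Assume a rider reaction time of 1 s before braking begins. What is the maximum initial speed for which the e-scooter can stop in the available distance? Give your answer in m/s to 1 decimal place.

a = μg = 0.49 × 9.8 = 4.802 m/s².
Stopping distance: v·t_r + v²/(2a) = 4 with t_r = 1 s and a = 4.802 m/s².
So v² + 9.604 v − 38.42 = 0.
Positive root: v = −a·t_r + √((a·t_r)² + 2a·d) = −4.802 + √(23.059 + 38.42) = 3.0389 m/s.

Maximum speed ≈ 3.0 m/s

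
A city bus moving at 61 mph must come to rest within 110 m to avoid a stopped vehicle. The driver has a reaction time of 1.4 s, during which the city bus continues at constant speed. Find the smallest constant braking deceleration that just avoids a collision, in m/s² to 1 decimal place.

Required deceleration ≈ 5.2 m/s²

61 mph × 0.44704 = 27.2694 m/s.
Distance covered during reaction = 27.2694 × 1.4 = 38.177 m.
Distance available for braking: 110 − 38.177 = 71.823 m.
v² = 2a·d ⇒ a = v²/(2d) = 27.2694² / (2 × 71.823) = 743.620 / 143.646 = 5.1768 m/s².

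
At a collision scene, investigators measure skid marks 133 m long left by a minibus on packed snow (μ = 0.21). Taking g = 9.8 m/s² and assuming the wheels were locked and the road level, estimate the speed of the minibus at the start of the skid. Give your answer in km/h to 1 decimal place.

Deceleration a = μg = 0.21 × 9.8 = 2.058 m/s².
v = √(2a·d) = √(2 × 2.058 × 133) = √547.428 = 23.3972 m/s.
= 23.3972 × 3.6 = 84.230 km/h.

Initial speed ≈ 84.2 km/h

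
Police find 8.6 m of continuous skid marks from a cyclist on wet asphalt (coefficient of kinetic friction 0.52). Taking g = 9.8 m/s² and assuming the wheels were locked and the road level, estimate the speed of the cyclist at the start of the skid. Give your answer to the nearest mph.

Initial speed ≈ 21 mph

Deceleration a = μg = 0.52 × 9.8 = 5.096 m/s².
v = √(2a·d) = √(2 × 5.096 × 8.6) = √87.651 = 9.3622 m/s.
= 9.3622 ÷ 0.44704 = 20.943 mph.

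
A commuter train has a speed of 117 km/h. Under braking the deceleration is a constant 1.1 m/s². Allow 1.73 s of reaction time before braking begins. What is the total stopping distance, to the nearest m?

Total stopping distance ≈ 536 m

117 km/h ÷ 3.6 = 32.5000 m/s.
Reaction distance = v·t_r = 32.5000 × 1.73 = 56.225 m.
Braking distance = v²/(2a) = 32.5000² / (2 × 1.100) = 1056.250 / 2.200 = 480.114 m.
Total = 56.225 + 480.114 = 536.339 m.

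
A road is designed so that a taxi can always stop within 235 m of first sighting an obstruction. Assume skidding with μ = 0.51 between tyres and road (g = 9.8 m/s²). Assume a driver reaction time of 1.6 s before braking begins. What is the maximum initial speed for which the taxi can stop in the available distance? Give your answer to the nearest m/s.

Maximum speed ≈ 41 m/s

a = μg = 0.51 × 9.8 = 4.998 m/s².
Stopping distance: v·t_r + v²/(2a) = 235 with t_r = 1.6 s and a = 4.998 m/s².
So v² + 15.994 v − 2349.06 = 0.
Positive root: v = −a·t_r + √((a·t_r)² + 2a·d) = −7.997 + √(63.952 + 2349.06) = 41.1254 m/s.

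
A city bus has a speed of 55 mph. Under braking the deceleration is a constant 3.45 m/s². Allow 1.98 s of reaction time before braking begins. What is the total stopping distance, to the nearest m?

Total stopping distance ≈ 136 m

55 mph × 0.44704 = 24.5872 m/s.
Reaction distance = v·t_r = 24.5872 × 1.98 = 48.683 m.
Braking distance = v²/(2a) = 24.5872² / (2 × 3.450) = 604.530 / 6.900 = 87.613 m.
Total = 48.683 + 87.613 = 136.296 m.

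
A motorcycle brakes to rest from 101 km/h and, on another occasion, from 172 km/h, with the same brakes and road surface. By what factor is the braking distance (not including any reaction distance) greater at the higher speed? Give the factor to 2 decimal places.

Factor ≈ 2.90

Braking distance d = v²/(2a), so with a fixed, d ∝ v².
Factor = (172/101)² = 1.7030² = 2.9002.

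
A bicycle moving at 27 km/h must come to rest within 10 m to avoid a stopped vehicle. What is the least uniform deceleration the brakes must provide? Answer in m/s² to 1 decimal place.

27 km/h ÷ 3.6 = 7.5000 m/s.
v² = 2a·d ⇒ a = v²/(2d) = 7.5000² / (2 × 10.000) = 56.250 / 20.000 = 2.8125 m/s².

Required deceleration ≈ 2.8 m/s²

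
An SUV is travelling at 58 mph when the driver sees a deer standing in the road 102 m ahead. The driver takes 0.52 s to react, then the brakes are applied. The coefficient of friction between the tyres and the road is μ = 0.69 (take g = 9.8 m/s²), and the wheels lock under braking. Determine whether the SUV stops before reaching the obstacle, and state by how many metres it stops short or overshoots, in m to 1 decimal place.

58 mph × 0.44704 = 25.9283 m/s.
a = μg = 0.69 × 9.8 = 6.762 m/s².
Reaction distance = 25.9283 × 0.52 = 13.483 m.
Braking distance = v²/(2a) = 672.277 / 13.524 = 49.710 m.
Total stopping distance = 13.483 + 49.710 = 63.193 m, vs 102 m available — it stops with 102 − 63.193 = 38.807 m to spare.

Yes — it stops 38.8 m short of the obstacle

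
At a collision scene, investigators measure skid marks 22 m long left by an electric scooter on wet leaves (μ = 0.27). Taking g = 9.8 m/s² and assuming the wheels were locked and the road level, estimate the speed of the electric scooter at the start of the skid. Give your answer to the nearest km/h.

Deceleration a = μg = 0.27 × 9.8 = 2.646 m/s².
v = √(2a·d) = √(2 × 2.646 × 22) = √116.424 = 10.7900 m/s.
= 10.7900 × 3.6 = 38.844 km/h.

Initial speed ≈ 39 km/h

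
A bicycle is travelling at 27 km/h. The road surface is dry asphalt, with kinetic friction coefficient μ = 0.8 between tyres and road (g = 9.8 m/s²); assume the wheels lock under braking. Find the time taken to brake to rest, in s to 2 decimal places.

27 km/h ÷ 3.6 = 7.5000 m/s.
a = μg = 0.8 × 9.8 = 7.840 m/s².
Braking time = v/a = 7.5000 / 7.840 = 0.957 s.

Braking time ≈ 0.96 s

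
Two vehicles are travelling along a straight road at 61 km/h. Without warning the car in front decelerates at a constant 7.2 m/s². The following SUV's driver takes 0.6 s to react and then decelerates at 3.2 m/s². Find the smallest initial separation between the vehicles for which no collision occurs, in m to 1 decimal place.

61 km/h ÷ 3.6 = 16.9444 m/s.
Leader travels v²/(2a_L) = 287.113 / 14.400 = 19.938 m before stopping.
Follower covers v·t_r = 16.9444 × 0.6 = 10.167 m while reacting, then v²/(2a_F) = 287.113 / 6.400 = 44.861 m while braking, for a total of 10.167 + 44.861 = 55.028 m.
Since a_F ≤ a_L and the follower starts braking later, the follower is never slower than the leader, so the closest approach is when both have stopped.
Minimum gap = 55.028 − 19.938 = 35.090 m.

Minimum gap ≈ 35.1 m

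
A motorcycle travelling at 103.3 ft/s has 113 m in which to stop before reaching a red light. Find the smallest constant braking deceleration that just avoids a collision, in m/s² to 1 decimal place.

103.3 ft/s × 0.3048 = 31.4858 m/s.
v² = 2a·d ⇒ a = v²/(2d) = 31.4858² / (2 × 113.000) = 991.356 / 226.000 = 4.3865 m/s².

Required deceleration ≈ 4.4 m/s²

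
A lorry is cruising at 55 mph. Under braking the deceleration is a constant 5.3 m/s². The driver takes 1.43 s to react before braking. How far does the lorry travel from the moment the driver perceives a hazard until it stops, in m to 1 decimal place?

55 mph × 0.44704 = 24.5872 m/s.
Reaction distance = v·t_r = 24.5872 × 1.43 = 35.160 m.
Braking distance = v²/(2a) = 24.5872² / (2 × 5.300) = 604.530 / 10.600 = 57.031 m.
Total = 35.160 + 57.031 = 92.191 m.

Total stopping distance ≈ 92.2 m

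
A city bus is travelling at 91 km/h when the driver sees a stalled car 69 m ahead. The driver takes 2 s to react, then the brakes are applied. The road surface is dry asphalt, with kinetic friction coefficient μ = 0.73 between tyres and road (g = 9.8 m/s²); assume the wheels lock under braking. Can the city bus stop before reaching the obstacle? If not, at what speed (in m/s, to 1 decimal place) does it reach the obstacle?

91 km/h ÷ 3.6 = 25.2778 m/s.
a = μg = 0.73 × 9.8 = 7.154 m/s².
Reaction distance = 25.2778 × 2 = 50.556 m.
Braking distance needed to stop: v²/(2a) = 638.967 / 14.308 = 44.658 m, so total needed = 50.556 + 44.658 = 95.214 m > 69 m — it cannot stop.
Distance remaining when braking begins: 69 − 50.556 = 18.444 m.
v² = v₀² − 2a·d = 638.967 − 2 × 7.154 × 18.444 = 375.070 m²/s².
v = √375.070 = 19.367 m/s.

No — it strikes the obstacle at 19.4 m/s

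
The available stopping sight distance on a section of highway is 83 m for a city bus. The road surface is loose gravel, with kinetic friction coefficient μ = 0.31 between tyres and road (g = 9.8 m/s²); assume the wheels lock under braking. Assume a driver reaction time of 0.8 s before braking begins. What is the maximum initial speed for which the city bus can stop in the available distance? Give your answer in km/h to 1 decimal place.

a = μg = 0.31 × 9.8 = 3.038 m/s².
Stopping distance: v·t_r + v²/(2a) = 83 with t_r = 0.8 s and a = 3.038 m/s².
So v² + 4.861 v − 504.31 = 0.
Positive root: v = −a·t_r + √((a·t_r)² + 2a·d) = −2.430 + √(5.905 + 504.31) = 20.1579 m/s.
20.1579 m/s × 3.6 = 72.568 km/h.

Maximum speed ≈ 72.6 km/h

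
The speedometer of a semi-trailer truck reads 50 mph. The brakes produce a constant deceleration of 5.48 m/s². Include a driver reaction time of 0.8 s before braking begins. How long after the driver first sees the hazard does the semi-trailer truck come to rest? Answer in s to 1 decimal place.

Total time ≈ 4.9 s

50 mph × 0.44704 = 22.3520 m/s.
Braking time = v/a = 22.3520 / 5.480 = 4.079 s.
Total = 0.8 + 4.079 = 4.879 s.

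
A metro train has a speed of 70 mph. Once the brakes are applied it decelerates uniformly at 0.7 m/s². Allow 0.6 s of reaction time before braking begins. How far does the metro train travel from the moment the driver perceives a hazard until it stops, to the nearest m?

Total stopping distance ≈ 718 m

70 mph × 0.44704 = 31.2928 m/s.
Reaction distance = v·t_r = 31.2928 × 0.6 = 18.776 m.
Braking distance = v²/(2a) = 31.2928² / (2 × 0.700) = 979.239 / 1.400 = 699.456 m.
Total = 18.776 + 699.456 = 718.232 m.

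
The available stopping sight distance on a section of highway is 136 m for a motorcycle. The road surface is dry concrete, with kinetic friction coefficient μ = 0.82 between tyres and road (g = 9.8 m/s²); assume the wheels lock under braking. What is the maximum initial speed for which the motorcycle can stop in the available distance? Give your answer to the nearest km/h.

Maximum speed ≈ 168 km/h

a = μg = 0.82 × 9.8 = 8.036 m/s².
v²/(2a) = d ⇒ v = √(2 × 8.036 × 136) = √2185.79 = 46.7524 m/s.
46.7524 m/s × 3.6 = 168.309 km/h.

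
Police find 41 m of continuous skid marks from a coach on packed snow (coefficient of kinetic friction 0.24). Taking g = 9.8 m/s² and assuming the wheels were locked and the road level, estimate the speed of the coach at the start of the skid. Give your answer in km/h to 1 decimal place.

Initial speed ≈ 50.0 km/h

Deceleration a = μg = 0.24 × 9.8 = 2.352 m/s².
v = √(2a·d) = √(2 × 2.352 × 41) = √192.864 = 13.8875 m/s.
= 13.8875 × 3.6 = 49.995 km/h.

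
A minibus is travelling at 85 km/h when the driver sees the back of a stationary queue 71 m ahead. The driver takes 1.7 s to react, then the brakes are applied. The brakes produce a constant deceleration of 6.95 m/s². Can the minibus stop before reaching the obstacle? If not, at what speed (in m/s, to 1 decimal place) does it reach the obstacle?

85 km/h ÷ 3.6 = 23.6111 m/s.
Reaction distance = 23.6111 × 1.7 = 40.139 m.
Braking distance needed to stop: v²/(2a) = 557.484 / 13.900 = 40.107 m, so total needed = 40.139 + 40.107 = 80.246 m > 71 m — it cannot stop.
Distance remaining when braking begins: 71 − 40.139 = 30.861 m.
v² = v₀² − 2a·d = 557.484 − 2 × 6.950 × 30.861 = 128.516 m²/s².
v = √128.516 = 11.336 m/s.

No — it strikes the obstacle at 11.3 m/s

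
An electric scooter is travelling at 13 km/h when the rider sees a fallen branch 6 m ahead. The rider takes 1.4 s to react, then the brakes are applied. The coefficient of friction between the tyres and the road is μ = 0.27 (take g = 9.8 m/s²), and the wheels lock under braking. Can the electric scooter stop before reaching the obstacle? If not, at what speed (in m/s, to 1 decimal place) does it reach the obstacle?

No — it strikes the obstacle at 2.8 m/s

13 km/h ÷ 3.6 = 3.6111 m/s.
a = μg = 0.27 × 9.8 = 2.646 m/s².
Reaction distance = 3.6111 × 1.4 = 5.056 m.
Braking distance needed to stop: v²/(2a) = 13.040 / 5.292 = 2.464 m, so total needed = 5.056 + 2.464 = 7.520 m > 6 m — it cannot stop.
Distance remaining when braking begins: 6 − 5.056 = 0.944 m.
v² = v₀² − 2a·d = 13.040 − 2 × 2.646 × 0.944 = 8.044 m²/s².
v = √8.044 = 2.836 m/s.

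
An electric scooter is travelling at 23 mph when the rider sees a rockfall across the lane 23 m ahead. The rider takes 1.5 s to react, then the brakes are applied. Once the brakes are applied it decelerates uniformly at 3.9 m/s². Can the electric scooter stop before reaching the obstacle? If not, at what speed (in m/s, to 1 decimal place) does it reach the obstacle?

23 mph × 0.44704 = 10.2819 m/s.
Reaction distance = 10.2819 × 1.5 = 15.423 m.
Braking distance needed to stop: v²/(2a) = 105.717 / 7.800 = 13.553 m, so total needed = 15.423 + 13.553 = 28.976 m > 23 m — it cannot stop.
Distance remaining when braking begins: 23 − 15.423 = 7.577 m.
v² = v₀² − 2a·d = 105.717 − 2 × 3.900 × 7.577 = 46.616 m²/s².
v = √46.616 = 6.828 m/s.

No — it strikes the obstacle at 6.8 m/s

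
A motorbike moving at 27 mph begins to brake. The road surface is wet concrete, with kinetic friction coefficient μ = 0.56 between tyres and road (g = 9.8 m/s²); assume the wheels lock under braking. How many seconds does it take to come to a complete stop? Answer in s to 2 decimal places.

27 mph × 0.44704 = 12.0701 m/s.
a = μg = 0.56 × 9.8 = 5.488 m/s².
Braking time = v/a = 12.0701 / 5.488 = 2.199 s.

Braking time ≈ 2.20 s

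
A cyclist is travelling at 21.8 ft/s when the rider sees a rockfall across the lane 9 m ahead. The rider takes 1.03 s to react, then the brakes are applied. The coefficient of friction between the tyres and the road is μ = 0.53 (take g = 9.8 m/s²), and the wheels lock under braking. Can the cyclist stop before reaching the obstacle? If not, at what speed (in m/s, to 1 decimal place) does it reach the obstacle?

No — it strikes the obstacle at 4.7 m/s

21.8 ft/s × 0.3048 = 6.6446 m/s.
a = μg = 0.53 × 9.8 = 5.194 m/s².
Reaction distance = 6.6446 × 1.03 = 6.844 m.
Braking distance needed to stop: v²/(2a) = 44.151 / 10.388 = 4.250 m, so total needed = 6.844 + 4.250 = 11.094 m > 9 m — it cannot stop.
Distance remaining when braking begins: 9 − 6.844 = 2.156 m.
v² = v₀² − 2a·d = 44.151 − 2 × 5.194 × 2.156 = 21.754 m²/s².
v = √21.754 = 4.664 m/s.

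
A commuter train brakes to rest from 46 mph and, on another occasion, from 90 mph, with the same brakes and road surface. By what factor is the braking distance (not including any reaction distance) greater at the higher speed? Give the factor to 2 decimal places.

Factor ≈ 3.83

Braking distance d = v²/(2a), so with a fixed, d ∝ v².
Factor = (90/46)² = 1.9565² = 3.8279.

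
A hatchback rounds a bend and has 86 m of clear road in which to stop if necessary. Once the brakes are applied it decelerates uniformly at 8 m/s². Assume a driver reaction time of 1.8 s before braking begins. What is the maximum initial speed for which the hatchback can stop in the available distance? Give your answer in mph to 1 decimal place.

Stopping distance: v·t_r + v²/(2a) = 86 with t_r = 1.8 s and a = 8.000 m/s².
So v² + 28.800 v − 1376.00 = 0.
Positive root: v = −a·t_r + √((a·t_r)² + 2a·d) = −14.400 + √(207.360 + 1376.00) = 25.3915 m/s.
25.3915 m/s ÷ 0.44704 = 56.799 mph.

Maximum speed ≈ 56.8 mph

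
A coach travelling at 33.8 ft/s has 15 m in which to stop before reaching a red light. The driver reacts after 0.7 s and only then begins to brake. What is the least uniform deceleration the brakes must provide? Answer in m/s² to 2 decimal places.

33.8 ft/s × 0.3048 = 10.3022 m/s.
Distance covered during reaction = 10.3022 × 0.7 = 7.212 m.
Distance available for braking: 15 − 7.212 = 7.788 m.
v² = 2a·d ⇒ a = v²/(2d) = 10.3022² / (2 × 7.788) = 106.135 / 15.576 = 6.8140 m/s².

Required deceleration ≈ 6.81 m/s²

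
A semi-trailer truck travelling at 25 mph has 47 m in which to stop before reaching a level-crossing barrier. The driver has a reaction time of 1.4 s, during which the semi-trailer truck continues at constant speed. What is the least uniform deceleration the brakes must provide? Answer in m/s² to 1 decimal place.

Required deceleration ≈ 2.0 m/s²

25 mph × 0.44704 = 11.1760 m/s.
Distance covered during reaction = 11.1760 × 1.4 = 15.646 m.
Distance available for braking: 47 − 15.646 = 31.354 m.
v² = 2a·d ⇒ a = v²/(2d) = 11.1760² / (2 × 31.354) = 124.903 / 62.708 = 1.9918 m/s².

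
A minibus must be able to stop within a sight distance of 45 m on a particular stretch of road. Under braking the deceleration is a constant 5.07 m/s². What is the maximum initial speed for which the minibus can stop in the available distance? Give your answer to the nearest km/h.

v²/(2a) = d ⇒ v = √(2 × 5.070 × 45) = √456.30 = 21.3612 m/s.
21.3612 m/s × 3.6 = 76.900 km/h.

Maximum speed ≈ 77 km/h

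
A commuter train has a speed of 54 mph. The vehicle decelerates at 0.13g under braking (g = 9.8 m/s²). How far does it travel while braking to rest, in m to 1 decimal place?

Braking distance ≈ 228.7 m

54 mph × 0.44704 = 24.1402 m/s.
a = 0.13 × 9.8 = 1.274 m/s².
Braking distance = v²/(2a) = 24.1402² / (2 × 1.274) = 582.749 / 2.548 = 228.708 m.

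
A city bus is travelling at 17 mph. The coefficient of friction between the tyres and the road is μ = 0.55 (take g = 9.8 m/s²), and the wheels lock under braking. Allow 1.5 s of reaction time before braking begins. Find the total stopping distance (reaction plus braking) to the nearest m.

17 mph × 0.44704 = 7.5997 m/s.
a = μg = 0.55 × 9.8 = 5.390 m/s².
Reaction distance = v·t_r = 7.5997 × 1.5 = 11.400 m.
Braking distance = v²/(2a) = 7.5997² / (2 × 5.390) = 57.755 / 10.780 = 5.358 m.
Total = 11.400 + 5.358 = 16.758 m.

Total stopping distance ≈ 17 m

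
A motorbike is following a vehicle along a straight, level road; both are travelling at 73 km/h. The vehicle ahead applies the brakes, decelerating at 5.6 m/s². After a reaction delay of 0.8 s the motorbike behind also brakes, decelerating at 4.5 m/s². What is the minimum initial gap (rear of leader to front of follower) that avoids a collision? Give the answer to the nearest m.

Minimum gap ≈ 25 m

73 km/h ÷ 3.6 = 20.2778 m/s.
Leader travels v²/(2a_L) = 411.189 / 11.200 = 36.713 m before stopping.
Follower covers v·t_r = 20.2778 × 0.8 = 16.222 m while reacting, then v²/(2a_F) = 411.189 / 9.000 = 45.688 m while braking, for a total of 16.222 + 45.688 = 61.910 m.
Since a_F ≤ a_L and the follower starts braking later, the follower is never slower than the leader, so the closest approach is when both have stopped.
Minimum gap = 61.910 − 36.713 = 25.197 m.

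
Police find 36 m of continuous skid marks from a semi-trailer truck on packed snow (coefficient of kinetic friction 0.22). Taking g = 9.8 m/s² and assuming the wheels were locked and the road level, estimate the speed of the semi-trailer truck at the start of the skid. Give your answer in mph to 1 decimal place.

Initial speed ≈ 27.9 mph

Deceleration a = μg = 0.22 × 9.8 = 2.156 m/s².
v = √(2a·d) = √(2 × 2.156 × 36) = √155.232 = 12.4592 m/s.
= 12.4592 ÷ 0.44704 = 27.870 mph.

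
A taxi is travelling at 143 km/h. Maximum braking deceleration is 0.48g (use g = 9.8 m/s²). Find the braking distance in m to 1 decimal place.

Braking distance ≈ 167.7 m

143 km/h ÷ 3.6 = 39.7222 m/s.
a = 0.48 × 9.8 = 4.704 m/s².
Braking distance = v²/(2a) = 39.7222² / (2 × 4.704) = 1577.853 / 9.408 = 167.714 m.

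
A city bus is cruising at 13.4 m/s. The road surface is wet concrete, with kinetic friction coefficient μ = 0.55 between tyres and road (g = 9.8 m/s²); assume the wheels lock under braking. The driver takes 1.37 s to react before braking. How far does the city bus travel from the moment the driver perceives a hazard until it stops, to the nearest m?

a = μg = 0.55 × 9.8 = 5.390 m/s².
Reaction distance = v·t_r = 13.4000 × 1.37 = 18.358 m.
Braking distance = v²/(2a) = 13.4000² / (2 × 5.390) = 179.560 / 10.780 = 16.657 m.
Total = 18.358 + 16.657 = 35.015 m.

Total stopping distance ≈ 35 m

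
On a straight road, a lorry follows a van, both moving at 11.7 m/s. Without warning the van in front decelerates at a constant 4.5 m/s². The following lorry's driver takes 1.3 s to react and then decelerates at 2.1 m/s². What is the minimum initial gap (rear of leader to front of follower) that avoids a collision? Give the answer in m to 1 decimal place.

Leader travels v²/(2a_L) = 136.890 / 9.000 = 15.210 m before stopping.
Follower covers v·t_r = 11.7000 × 1.3 = 15.210 m while reacting, then v²/(2a_F) = 136.890 / 4.200 = 32.593 m while braking, for a total of 15.210 + 32.593 = 47.803 m.
Since a_F ≤ a_L and the follower starts braking later, the follower is never slower than the leader, so the closest approach is when both have stopped.
Minimum gap = 47.803 − 15.210 = 32.593 m.

Minimum gap ≈ 32.6 m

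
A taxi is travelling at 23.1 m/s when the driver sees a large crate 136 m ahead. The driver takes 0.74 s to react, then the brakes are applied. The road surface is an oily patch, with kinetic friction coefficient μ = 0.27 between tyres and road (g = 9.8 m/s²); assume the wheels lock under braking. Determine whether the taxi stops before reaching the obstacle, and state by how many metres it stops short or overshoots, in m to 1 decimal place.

Yes — it stops 18.1 m short of the obstacle

a = μg = 0.27 × 9.8 = 2.646 m/s².
Reaction distance = 23.1000 × 0.74 = 17.094 m.
Braking distance = v²/(2a) = 533.610 / 5.292 = 100.833 m.
Total stopping distance = 17.094 + 100.833 = 117.927 m, vs 136 m available — it stops with 136 − 117.927 = 18.073 m to spare.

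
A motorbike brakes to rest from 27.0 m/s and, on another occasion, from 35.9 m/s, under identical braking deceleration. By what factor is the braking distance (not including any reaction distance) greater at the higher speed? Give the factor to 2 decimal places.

Factor ≈ 1.77

Braking distance d = v²/(2a), so with a fixed, d ∝ v².
Factor = (35.9/27.0)² = 1.3296² = 1.7678.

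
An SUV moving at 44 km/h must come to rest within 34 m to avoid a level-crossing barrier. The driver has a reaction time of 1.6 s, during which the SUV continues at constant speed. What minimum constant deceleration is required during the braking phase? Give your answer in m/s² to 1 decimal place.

44 km/h ÷ 3.6 = 12.2222 m/s.
Distance covered during reaction = 12.2222 × 1.6 = 19.556 m.
Distance available for braking: 34 − 19.556 = 14.444 m.
v² = 2a·d ⇒ a = v²/(2d) = 12.2222² / (2 × 14.444) = 149.382 / 28.888 = 5.1711 m/s².

Required deceleration ≈ 5.2 m/s²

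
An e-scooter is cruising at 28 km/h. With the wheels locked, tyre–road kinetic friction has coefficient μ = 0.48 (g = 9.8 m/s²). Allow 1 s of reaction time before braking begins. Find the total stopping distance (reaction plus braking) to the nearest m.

28 km/h ÷ 3.6 = 7.7778 m/s.
a = μg = 0.48 × 9.8 = 4.704 m/s².
Reaction distance = v·t_r = 7.7778 × 1 = 7.778 m.
Braking distance = v²/(2a) = 7.7778² / (2 × 4.704) = 60.494 / 9.408 = 6.430 m.
Total = 7.778 + 6.430 = 14.208 m.

Total stopping distance ≈ 14 m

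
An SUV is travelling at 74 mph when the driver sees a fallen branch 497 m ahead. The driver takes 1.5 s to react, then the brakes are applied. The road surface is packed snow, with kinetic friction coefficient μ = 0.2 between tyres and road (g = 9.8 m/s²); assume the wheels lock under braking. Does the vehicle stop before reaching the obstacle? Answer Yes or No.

74 mph × 0.44704 = 33.0810 m/s.
a = μg = 0.2 × 9.8 = 1.960 m/s².
Reaction distance = 33.0810 × 1.5 = 49.622 m.
Braking distance = v²/(2a) = 1094.353 / 3.920 = 279.172 m.
Total stopping distance = 49.622 + 279.172 = 328.794 m, vs 497 m available — it stops with 497 − 328.794 = 168.206 m to spare.

Yes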